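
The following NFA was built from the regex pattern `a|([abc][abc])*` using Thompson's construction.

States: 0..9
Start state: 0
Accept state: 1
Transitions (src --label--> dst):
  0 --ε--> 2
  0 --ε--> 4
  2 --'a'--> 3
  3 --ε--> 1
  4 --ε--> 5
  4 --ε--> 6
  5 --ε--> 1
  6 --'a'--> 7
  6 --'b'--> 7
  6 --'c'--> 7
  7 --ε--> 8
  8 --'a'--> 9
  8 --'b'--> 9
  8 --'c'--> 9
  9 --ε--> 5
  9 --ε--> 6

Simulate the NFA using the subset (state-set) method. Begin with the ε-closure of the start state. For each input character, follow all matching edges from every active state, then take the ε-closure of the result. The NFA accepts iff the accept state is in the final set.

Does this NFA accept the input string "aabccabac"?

Answer: REJECT

Derivation:
S₀ = ε-closure({0}) = {0,1,2,4,5,6}
'a' @ 1: {1,3,7,8}  (accept∈set)
'a' @ 2: {1,5,6,9}  (accept∈set)
'b' @ 3: {7,8}
'c' @ 4: {1,5,6,9}  (accept∈set)
'c' @ 5: {7,8}
'a' @ 6: {1,5,6,9}  (accept∈set)
'b' @ 7: {7,8}
'a' @ 8: {1,5,6,9}  (accept∈set)
'c' @ 9: {7,8}
after full input: {7,8}  (accept=1 not in)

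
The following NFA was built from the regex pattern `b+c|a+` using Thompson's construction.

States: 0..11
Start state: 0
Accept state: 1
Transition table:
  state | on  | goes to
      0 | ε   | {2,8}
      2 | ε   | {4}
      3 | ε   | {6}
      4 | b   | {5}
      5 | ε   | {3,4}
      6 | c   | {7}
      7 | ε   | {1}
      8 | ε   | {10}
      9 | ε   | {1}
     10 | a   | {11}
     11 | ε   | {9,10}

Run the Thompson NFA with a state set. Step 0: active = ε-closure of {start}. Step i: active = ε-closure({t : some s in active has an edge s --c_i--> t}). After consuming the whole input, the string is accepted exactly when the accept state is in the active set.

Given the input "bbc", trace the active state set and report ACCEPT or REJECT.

initial (ε-close {0}): {0,2,4,8,10}
'b' @ 1: {3,4,5,6}
'b' @ 2: {3,4,5,6}
'c' @ 3: {1,7}  (accept∈set)
end set {1,7} — state 1 in

Answer: ACCEPT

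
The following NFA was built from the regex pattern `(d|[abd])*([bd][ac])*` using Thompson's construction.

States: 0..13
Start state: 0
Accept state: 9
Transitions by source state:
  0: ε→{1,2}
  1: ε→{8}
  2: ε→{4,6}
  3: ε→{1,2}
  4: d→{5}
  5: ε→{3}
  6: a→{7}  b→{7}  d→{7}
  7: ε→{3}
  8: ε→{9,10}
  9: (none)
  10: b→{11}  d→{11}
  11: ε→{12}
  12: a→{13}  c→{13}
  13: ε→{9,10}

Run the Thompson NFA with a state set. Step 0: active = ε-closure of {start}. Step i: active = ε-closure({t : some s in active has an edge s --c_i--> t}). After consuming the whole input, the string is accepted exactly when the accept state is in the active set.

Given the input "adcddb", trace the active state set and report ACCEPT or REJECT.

S₀ = ε-closure({0}) = {0,1,2,4,6,8,9,10}
'a' @ 1: {1,2,3,4,6,7,8,9,10}  (accept∈set)
'd' @ 2: {1,2,3,4,5,6,7,8,9,10,11,12}  (accept∈set)
'c' @ 3: {9,10,13}  (accept∈set)
'd' @ 4: {11,12}
'd' @ 5: {}  — state set empty
rest 'b' ignored (set empty)
final: {}; accept 9 not in set

Answer: REJECT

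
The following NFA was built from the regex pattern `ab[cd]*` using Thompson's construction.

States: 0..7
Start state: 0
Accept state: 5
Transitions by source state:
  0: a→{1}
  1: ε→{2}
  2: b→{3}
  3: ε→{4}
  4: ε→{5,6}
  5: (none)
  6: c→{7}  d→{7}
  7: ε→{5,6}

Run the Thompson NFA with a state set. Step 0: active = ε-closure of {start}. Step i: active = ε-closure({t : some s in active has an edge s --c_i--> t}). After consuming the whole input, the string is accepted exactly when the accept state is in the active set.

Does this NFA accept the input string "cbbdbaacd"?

S₀ = ε-closure({0}) = {0}
'c' @ 1: {}  — no active states
rest 'bbdbaacd' ignored (set empty)
final: {}; accept 5 not in set

Answer: REJECT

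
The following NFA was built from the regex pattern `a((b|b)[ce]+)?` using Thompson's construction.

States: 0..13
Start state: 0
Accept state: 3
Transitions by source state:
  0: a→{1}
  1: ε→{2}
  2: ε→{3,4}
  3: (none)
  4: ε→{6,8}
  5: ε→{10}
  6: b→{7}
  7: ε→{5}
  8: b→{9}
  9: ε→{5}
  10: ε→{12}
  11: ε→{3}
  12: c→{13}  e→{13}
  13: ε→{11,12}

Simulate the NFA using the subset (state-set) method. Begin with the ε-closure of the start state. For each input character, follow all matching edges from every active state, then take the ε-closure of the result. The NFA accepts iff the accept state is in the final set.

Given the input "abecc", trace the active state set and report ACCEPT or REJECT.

start: ε-closure({0}) = {0}
'a' @ 1: {1,2,3,4,6,8}  ✓accept
'b' @ 2: {5,7,9,10,12}
'e' @ 3: {3,11,12,13}  ✓accept
'c' @ 4: {3,11,12,13}  ✓accept
'c' @ 5: {3,11,12,13}  ✓accept
final: {3,11,12,13}; accept 3 in set

Answer: ACCEPT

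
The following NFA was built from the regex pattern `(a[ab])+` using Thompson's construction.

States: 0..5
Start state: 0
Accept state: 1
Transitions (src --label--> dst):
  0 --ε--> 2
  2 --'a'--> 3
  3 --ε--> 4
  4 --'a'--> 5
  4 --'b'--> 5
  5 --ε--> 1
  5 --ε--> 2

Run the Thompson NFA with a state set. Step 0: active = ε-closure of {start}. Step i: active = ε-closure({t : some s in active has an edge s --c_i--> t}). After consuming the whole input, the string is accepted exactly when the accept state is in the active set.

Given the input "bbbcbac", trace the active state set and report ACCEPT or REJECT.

Answer: REJECT

Derivation:
start: ε-closure({0}) = {0,2}
'b' @ 1: {}  — dead — no transitions
rest 'bbcbac' ignored (set empty)
after full input: {}  (accept=1 not in)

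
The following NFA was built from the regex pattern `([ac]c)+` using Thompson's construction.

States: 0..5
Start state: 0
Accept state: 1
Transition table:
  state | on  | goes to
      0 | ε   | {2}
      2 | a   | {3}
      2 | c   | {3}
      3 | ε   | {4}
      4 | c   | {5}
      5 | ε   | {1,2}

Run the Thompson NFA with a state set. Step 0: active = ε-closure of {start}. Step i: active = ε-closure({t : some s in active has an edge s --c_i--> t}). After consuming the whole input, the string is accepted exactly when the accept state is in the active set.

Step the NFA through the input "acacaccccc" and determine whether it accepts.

initial (ε-close {0}): {0,2}
'a' @ 1: {3,4}
'c' @ 2: {1,2,5}  (accept∈set)
'a' @ 3: {3,4}
'c' @ 4: {1,2,5}  (accept∈set)
'a' @ 5: {3,4}
'c' @ 6: {1,2,5}  (accept∈set)
'c' @ 7: {3,4}
'c' @ 8: {1,2,5}  (accept∈set)
'c' @ 9: {3,4}
'c' @ 10: {1,2,5}  (accept∈set)
final: {1,2,5}; accept 1 in set

Answer: ACCEPT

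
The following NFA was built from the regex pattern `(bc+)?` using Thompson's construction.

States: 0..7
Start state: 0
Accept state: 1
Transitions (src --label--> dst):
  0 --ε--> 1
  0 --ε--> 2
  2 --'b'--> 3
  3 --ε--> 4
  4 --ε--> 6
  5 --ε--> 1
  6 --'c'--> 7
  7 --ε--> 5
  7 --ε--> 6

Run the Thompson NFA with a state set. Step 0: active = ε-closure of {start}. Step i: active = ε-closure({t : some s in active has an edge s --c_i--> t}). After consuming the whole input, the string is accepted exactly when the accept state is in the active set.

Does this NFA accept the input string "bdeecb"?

initial (ε-close {0}): {0,1,2}
'b' @ 1: {3,4,6}
'd' @ 2: {}  — dead — no transitions
rest 'eecb' ignored (set empty)
end set {} — state 1 not in

Answer: REJECT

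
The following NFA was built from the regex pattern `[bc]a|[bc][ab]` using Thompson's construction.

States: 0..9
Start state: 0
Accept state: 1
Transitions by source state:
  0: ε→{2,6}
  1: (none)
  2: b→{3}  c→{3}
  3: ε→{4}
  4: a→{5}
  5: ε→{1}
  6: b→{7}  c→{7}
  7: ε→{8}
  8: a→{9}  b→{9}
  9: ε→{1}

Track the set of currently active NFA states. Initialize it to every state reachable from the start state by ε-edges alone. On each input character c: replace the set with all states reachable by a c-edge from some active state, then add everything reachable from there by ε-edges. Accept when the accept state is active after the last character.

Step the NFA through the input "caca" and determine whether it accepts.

Answer: REJECT

Derivation:
initial (ε-close {0}): {0,2,6}
'c' @ 1: {3,4,7,8}
'a' @ 2: {1,5,9}  (accept∈set)
'c' @ 3: {}  — no active states
rest 'a' ignored (set empty)
end set {} — state 1 not in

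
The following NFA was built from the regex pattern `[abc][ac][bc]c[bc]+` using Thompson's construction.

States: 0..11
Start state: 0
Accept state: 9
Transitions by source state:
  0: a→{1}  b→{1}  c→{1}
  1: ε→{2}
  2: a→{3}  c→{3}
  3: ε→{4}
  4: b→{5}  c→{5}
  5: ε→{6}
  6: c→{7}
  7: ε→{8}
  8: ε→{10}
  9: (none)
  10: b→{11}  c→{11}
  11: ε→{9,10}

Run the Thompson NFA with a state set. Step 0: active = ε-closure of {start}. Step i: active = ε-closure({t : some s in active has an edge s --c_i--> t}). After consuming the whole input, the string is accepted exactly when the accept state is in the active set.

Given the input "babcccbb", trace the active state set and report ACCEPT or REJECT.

S₀ = ε-closure({0}) = {0}
'b' @ 1: {1,2}
'a' @ 2: {3,4}
'b' @ 3: {5,6}
'c' @ 4: {7,8,10}
'c' @ 5: {9,10,11}  (accept∈set)
'c' @ 6: {9,10,11}  (accept∈set)
'b' @ 7: {9,10,11}  (accept∈set)
'b' @ 8: {9,10,11}  (accept∈set)
after full input: {9,10,11}  (accept=9 in)

Answer: ACCEPT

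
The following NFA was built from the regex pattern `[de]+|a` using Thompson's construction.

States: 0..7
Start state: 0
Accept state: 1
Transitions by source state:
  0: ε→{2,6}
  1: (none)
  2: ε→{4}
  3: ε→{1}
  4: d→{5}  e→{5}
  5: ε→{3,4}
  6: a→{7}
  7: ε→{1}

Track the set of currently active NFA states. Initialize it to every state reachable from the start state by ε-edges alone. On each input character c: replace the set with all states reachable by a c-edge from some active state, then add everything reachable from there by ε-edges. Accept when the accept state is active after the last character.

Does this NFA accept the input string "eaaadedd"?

start: ε-closure({0}) = {0,2,4,6}
'e' @ 1: {1,3,4,5}  (accept∈set)
'a' @ 2: {}  — state set empty
rest 'aadedd' ignored (set empty)
end set {} — state 1 not in

Answer: REJECT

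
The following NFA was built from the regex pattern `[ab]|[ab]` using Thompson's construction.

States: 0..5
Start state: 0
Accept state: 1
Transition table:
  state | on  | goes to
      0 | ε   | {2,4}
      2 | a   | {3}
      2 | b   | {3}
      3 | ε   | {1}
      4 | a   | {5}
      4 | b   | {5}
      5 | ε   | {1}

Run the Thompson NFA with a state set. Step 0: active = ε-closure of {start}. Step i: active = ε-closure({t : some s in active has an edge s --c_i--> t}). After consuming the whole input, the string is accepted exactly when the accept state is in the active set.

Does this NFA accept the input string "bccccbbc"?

Answer: REJECT

Steps:
initial (ε-close {0}): {0,2,4}
'b' @ 1: {1,3,5}  ✓accept
'c' @ 2: {}  — state set empty
rest 'cccbbc' ignored (set empty)
end set {} — state 1 not in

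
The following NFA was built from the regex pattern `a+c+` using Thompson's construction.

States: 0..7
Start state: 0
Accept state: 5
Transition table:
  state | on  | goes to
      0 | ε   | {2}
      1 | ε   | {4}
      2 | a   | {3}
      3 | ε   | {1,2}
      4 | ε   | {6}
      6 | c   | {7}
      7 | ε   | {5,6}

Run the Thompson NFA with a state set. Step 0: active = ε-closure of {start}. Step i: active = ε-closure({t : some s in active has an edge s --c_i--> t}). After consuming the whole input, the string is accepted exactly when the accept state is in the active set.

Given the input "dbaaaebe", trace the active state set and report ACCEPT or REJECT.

Answer: REJECT

Steps:
S₀ = ε-closure({0}) = {0,2}
'd' @ 1: {}  — no active states
rest 'baaaebe' ignored (set empty)
after full input: {}  (accept=5 not in)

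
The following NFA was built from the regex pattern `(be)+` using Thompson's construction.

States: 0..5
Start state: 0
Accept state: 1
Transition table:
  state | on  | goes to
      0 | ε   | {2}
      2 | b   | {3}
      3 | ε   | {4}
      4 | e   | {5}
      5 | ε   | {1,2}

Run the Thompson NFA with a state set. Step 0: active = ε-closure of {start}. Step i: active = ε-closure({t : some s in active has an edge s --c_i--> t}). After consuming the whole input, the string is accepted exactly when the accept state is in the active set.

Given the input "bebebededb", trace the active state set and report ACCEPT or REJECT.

S₀ = ε-closure({0}) = {0,2}
'b' @ 1: {3,4}
'e' @ 2: {1,2,5}  (accept∈set)
'b' @ 3: {3,4}
'e' @ 4: {1,2,5}  (accept∈set)
'b' @ 5: {3,4}
'e' @ 6: {1,2,5}  (accept∈set)
'd' @ 7: {}  — state set empty
rest 'edb' ignored (set empty)
after full input: {}  (accept=1 not in)

Answer: REJECT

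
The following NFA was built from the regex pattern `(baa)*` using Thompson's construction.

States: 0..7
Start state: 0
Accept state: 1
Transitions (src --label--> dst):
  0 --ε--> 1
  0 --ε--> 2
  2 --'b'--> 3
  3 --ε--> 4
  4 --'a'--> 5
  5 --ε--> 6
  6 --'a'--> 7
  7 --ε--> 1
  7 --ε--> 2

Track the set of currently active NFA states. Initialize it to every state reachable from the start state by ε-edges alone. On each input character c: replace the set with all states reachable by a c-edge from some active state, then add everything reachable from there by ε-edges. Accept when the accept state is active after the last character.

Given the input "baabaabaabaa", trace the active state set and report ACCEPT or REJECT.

Answer: ACCEPT

Steps:
initial (ε-close {0}): {0,1,2}
'b' @ 1: {3,4}
'a' @ 2: {5,6}
'a' @ 3: {1,2,7}  ✓accept
'b' @ 4: {3,4}
'a' @ 5: {5,6}
'a' @ 6: {1,2,7}  ✓accept
'b' @ 7: {3,4}
'a' @ 8: {5,6}
'a' @ 9: {1,2,7}  ✓accept
'b' @ 10: {3,4}
'a' @ 11: {5,6}
'a' @ 12: {1,2,7}  ✓accept
final: {1,2,7}; accept 1 in set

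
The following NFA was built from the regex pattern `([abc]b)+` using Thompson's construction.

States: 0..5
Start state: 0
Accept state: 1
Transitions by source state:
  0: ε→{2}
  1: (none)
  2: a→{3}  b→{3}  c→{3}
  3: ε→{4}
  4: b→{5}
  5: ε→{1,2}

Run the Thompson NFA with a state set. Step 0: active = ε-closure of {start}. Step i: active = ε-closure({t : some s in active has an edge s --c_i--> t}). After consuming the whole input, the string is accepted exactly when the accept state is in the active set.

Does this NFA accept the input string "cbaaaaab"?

start: ε-closure({0}) = {0,2}
'c' @ 1: {3,4}
'b' @ 2: {1,2,5}  ✓accept
'a' @ 3: {3,4}
'a' @ 4: {}  — no active states
rest 'aaab' ignored (set empty)
final: {}; accept 1 not in set

Answer: REJECT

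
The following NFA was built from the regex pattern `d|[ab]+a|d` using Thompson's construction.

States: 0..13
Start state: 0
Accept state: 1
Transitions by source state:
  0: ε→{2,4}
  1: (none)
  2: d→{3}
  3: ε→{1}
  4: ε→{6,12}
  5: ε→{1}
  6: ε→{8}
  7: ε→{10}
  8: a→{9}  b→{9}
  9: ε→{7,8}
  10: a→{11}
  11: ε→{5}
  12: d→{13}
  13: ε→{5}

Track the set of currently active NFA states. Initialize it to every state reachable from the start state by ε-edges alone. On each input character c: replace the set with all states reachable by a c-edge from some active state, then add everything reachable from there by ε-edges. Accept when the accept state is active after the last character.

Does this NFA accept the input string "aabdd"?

Answer: REJECT

Trace:
start: ε-closure({0}) = {0,2,4,6,8,12}
'a' @ 1: {7,8,9,10}
'a' @ 2: {1,5,7,8,9,10,11}  [accepting]
'b' @ 3: {7,8,9,10}
'd' @ 4: {}  — state set empty
rest 'd' ignored (set empty)
after full input: {}  (accept=1 not in)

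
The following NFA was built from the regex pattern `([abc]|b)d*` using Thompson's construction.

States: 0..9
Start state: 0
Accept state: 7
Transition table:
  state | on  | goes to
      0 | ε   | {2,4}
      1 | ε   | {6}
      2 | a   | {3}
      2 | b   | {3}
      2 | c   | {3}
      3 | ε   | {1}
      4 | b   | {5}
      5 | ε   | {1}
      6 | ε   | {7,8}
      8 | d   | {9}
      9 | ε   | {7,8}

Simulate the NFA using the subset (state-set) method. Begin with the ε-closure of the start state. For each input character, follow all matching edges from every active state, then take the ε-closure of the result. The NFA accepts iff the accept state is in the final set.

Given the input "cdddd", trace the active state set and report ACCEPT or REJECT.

Answer: ACCEPT

Derivation:
S₀ = ε-closure({0}) = {0,2,4}
'c' @ 1: {1,3,6,7,8}  (accept∈set)
'd' @ 2: {7,8,9}  (accept∈set)
'd' @ 3: {7,8,9}  (accept∈set)
'd' @ 4: {7,8,9}  (accept∈set)
'd' @ 5: {7,8,9}  (accept∈set)
end set {7,8,9} — state 7 in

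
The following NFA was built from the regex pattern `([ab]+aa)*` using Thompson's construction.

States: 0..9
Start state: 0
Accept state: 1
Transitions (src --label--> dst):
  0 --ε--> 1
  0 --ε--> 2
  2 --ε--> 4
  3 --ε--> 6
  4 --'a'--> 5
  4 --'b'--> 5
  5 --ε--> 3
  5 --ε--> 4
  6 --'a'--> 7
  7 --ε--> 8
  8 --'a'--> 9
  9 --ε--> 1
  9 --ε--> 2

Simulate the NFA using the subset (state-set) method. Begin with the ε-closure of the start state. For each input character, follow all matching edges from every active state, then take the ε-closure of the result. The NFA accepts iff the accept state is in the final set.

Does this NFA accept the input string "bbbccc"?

S₀ = ε-closure({0}) = {0,1,2,4}
'b' @ 1: {3,4,5,6}
'b' @ 2: {3,4,5,6}
'b' @ 3: {3,4,5,6}
'c' @ 4: {}  — dead — no transitions
rest 'cc' ignored (set empty)
end set {} — state 1 not in

Answer: REJECT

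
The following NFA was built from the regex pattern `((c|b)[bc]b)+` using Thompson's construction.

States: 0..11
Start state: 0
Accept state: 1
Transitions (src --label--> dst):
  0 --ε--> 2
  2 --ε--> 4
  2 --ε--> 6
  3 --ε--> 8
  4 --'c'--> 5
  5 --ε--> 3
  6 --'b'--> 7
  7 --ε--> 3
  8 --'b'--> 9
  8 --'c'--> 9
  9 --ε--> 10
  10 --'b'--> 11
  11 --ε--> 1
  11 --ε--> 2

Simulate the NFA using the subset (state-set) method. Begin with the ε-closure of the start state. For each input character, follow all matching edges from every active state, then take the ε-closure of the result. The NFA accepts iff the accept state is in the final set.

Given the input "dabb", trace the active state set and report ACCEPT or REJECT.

start: ε-closure({0}) = {0,2,4,6}
'd' @ 1: {}  — dead — no transitions
rest 'abb' ignored (set empty)
after full input: {}  (accept=1 not in)

Answer: REJECT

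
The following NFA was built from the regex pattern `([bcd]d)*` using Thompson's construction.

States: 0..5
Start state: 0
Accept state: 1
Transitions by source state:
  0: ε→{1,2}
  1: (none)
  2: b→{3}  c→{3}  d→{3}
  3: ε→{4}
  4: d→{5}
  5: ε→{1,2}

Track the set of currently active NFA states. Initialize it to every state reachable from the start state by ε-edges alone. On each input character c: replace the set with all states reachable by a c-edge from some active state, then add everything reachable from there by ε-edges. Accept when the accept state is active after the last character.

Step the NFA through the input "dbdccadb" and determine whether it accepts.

initial (ε-close {0}): {0,1,2}
'd' @ 1: {3,4}
'b' @ 2: {}  — dead — no transitions
rest 'dccadb' ignored (set empty)
after full input: {}  (accept=1 not in)

Answer: REJECT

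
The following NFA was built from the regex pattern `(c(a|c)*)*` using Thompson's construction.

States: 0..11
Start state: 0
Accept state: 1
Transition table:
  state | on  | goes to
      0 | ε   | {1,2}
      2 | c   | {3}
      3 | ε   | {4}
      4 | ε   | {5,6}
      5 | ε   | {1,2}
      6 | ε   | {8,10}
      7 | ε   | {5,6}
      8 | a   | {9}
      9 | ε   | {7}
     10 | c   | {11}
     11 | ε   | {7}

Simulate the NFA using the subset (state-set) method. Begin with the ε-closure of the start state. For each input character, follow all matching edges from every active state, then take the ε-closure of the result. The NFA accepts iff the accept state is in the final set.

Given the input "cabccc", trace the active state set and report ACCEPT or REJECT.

Answer: REJECT

Steps:
initial (ε-close {0}): {0,1,2}
'c' @ 1: {1,2,3,4,5,6,8,10}  (accept∈set)
'a' @ 2: {1,2,5,6,7,8,9,10}  (accept∈set)
'b' @ 3: {}  — state set empty
rest 'ccc' ignored (set empty)
after full input: {}  (accept=1 not in)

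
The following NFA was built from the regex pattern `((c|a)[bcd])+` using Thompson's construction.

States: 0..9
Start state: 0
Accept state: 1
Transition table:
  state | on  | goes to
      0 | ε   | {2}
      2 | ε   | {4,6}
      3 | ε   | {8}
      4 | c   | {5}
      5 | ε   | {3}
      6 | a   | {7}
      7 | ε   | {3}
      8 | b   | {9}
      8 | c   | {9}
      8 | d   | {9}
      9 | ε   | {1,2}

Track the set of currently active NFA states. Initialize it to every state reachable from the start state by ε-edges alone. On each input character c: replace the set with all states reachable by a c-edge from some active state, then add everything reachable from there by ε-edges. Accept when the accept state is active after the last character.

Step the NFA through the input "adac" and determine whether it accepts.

Answer: ACCEPT

Steps:
initial (ε-close {0}): {0,2,4,6}
'a' @ 1: {3,7,8}
'd' @ 2: {1,2,4,6,9}  [accepting]
'a' @ 3: {3,7,8}
'c' @ 4: {1,2,4,6,9}  [accepting]
after full input: {1,2,4,6,9}  (accept=1 in)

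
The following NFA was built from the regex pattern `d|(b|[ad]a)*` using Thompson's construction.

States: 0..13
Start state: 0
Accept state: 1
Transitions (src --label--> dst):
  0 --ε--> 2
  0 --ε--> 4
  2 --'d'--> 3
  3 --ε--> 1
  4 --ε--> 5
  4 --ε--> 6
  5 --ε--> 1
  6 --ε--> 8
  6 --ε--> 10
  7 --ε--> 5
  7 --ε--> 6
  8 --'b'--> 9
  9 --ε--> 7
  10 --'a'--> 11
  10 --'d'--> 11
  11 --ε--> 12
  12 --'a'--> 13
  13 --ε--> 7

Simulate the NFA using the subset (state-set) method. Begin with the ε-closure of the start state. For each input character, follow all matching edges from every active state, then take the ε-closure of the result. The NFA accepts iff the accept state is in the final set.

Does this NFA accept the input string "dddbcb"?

Answer: REJECT

Steps:
start: ε-closure({0}) = {0,1,2,4,5,6,8,10}
'd' @ 1: {1,3,11,12}  (accept∈set)
'd' @ 2: {}  — state set empty
rest 'dbcb' ignored (set empty)
final: {}; accept 1 not in set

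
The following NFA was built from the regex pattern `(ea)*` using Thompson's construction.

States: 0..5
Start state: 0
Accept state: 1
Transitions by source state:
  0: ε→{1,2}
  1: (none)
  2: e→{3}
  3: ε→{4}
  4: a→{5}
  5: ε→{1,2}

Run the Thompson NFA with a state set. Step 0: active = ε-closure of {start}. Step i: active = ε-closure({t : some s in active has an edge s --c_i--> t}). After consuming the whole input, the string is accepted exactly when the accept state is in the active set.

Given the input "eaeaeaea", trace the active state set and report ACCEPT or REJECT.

Answer: ACCEPT

Trace:
initial (ε-close {0}): {0,1,2}
'e' @ 1: {3,4}
'a' @ 2: {1,2,5}  (accept∈set)
'e' @ 3: {3,4}
'a' @ 4: {1,2,5}  (accept∈set)
'e' @ 5: {3,4}
'a' @ 6: {1,2,5}  (accept∈set)
'e' @ 7: {3,4}
'a' @ 8: {1,2,5}  (accept∈set)
final: {1,2,5}; accept 1 in set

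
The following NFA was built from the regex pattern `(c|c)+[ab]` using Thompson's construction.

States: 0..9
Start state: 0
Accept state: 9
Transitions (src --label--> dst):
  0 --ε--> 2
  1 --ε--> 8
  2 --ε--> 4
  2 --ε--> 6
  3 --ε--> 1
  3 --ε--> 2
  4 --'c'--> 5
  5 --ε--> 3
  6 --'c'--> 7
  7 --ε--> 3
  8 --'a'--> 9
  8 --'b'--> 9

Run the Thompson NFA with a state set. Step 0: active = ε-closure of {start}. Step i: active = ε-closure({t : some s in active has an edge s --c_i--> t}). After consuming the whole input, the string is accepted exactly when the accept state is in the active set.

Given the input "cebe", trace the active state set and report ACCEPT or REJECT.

Answer: REJECT

Trace:
initial (ε-close {0}): {0,2,4,6}
'c' @ 1: {1,2,3,4,5,6,7,8}
'e' @ 2: {}  — state set empty
rest 'be' ignored (set empty)
final: {}; accept 9 not in set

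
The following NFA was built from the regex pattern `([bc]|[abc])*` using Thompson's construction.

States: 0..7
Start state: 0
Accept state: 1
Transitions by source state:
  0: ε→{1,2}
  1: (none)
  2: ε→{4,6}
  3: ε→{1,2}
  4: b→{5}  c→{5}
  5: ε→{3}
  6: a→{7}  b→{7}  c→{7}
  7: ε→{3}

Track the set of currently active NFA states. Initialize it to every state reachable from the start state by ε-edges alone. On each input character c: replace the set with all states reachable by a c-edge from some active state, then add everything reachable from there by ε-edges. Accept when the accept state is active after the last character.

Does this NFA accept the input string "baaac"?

Answer: ACCEPT

Trace:
start: ε-closure({0}) = {0,1,2,4,6}
'b' @ 1: {1,2,3,4,5,6,7}  (accept∈set)
'a' @ 2: {1,2,3,4,6,7}  (accept∈set)
'a' @ 3: {1,2,3,4,6,7}  (accept∈set)
'a' @ 4: {1,2,3,4,6,7}  (accept∈set)
'c' @ 5: {1,2,3,4,5,6,7}  (accept∈set)
end set {1,2,3,4,5,6,7} — state 1 in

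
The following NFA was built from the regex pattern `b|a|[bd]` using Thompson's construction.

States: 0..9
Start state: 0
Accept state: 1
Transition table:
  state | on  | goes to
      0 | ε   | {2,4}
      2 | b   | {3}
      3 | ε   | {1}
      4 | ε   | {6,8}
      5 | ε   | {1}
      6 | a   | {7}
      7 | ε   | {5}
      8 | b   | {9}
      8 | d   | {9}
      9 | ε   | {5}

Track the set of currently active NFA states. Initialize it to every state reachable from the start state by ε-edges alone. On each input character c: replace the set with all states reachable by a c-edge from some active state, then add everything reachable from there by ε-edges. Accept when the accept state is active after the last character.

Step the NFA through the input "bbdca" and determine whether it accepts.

Answer: REJECT

Steps:
S₀ = ε-closure({0}) = {0,2,4,6,8}
'b' @ 1: {1,3,5,9}  (accept∈set)
'b' @ 2: {}  — state set empty
rest 'dca' ignored (set empty)
end set {} — state 1 not in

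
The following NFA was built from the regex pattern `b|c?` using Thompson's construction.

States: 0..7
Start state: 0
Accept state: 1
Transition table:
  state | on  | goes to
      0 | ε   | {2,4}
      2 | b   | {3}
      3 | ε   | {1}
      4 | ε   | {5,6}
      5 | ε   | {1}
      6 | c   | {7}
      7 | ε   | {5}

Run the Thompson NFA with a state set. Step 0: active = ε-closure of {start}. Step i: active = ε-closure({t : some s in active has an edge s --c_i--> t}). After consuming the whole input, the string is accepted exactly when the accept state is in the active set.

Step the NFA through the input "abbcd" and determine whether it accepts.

S₀ = ε-closure({0}) = {0,1,2,4,5,6}
'a' @ 1: {}  — no active states
rest 'bbcd' ignored (set empty)
end set {} — state 1 not in

Answer: REJECT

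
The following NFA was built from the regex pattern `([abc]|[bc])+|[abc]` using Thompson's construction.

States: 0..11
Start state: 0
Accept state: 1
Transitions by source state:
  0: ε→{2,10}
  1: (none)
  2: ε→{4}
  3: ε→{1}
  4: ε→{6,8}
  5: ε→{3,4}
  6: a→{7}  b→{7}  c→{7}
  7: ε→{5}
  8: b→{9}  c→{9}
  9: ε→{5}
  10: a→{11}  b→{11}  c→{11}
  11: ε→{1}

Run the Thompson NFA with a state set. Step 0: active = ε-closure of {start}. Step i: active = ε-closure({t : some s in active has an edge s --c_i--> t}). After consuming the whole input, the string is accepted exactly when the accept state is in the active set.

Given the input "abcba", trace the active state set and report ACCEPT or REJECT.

Answer: ACCEPT

Derivation:
start: ε-closure({0}) = {0,2,4,6,8,10}
'a' @ 1: {1,3,4,5,6,7,8,11}  (accept∈set)
'b' @ 2: {1,3,4,5,6,7,8,9}  (accept∈set)
'c' @ 3: {1,3,4,5,6,7,8,9}  (accept∈set)
'b' @ 4: {1,3,4,5,6,7,8,9}  (accept∈set)
'a' @ 5: {1,3,4,5,6,7,8}  (accept∈set)
end set {1,3,4,5,6,7,8} — state 1 in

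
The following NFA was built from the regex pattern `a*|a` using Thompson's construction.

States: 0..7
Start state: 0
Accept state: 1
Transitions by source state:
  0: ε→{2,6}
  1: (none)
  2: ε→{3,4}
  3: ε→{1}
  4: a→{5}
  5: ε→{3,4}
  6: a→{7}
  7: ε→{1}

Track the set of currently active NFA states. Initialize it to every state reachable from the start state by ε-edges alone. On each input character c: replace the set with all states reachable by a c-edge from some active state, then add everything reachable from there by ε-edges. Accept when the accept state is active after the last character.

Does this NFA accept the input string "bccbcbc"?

Answer: REJECT

Steps:
initial (ε-close {0}): {0,1,2,3,4,6}
'b' @ 1: {}  — dead — no transitions
rest 'ccbcbc' ignored (set empty)
end set {} — state 1 not in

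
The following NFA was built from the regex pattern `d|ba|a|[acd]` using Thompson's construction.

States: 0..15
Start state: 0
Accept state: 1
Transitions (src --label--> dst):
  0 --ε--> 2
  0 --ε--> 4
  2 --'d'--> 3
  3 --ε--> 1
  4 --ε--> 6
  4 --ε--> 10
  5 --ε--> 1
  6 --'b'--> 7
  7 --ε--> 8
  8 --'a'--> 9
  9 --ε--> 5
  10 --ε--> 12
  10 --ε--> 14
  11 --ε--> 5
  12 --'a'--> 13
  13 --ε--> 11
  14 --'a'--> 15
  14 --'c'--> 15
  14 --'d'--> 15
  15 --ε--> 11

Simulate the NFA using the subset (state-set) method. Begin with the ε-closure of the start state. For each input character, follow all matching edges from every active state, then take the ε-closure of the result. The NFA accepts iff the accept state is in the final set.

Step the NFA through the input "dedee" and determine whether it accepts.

Answer: REJECT

Steps:
S₀ = ε-closure({0}) = {0,2,4,6,10,12,14}
'd' @ 1: {1,3,5,11,15}  [accepting]
'e' @ 2: {}  — dead — no transitions
rest 'dee' ignored (set empty)
final: {}; accept 1 not in set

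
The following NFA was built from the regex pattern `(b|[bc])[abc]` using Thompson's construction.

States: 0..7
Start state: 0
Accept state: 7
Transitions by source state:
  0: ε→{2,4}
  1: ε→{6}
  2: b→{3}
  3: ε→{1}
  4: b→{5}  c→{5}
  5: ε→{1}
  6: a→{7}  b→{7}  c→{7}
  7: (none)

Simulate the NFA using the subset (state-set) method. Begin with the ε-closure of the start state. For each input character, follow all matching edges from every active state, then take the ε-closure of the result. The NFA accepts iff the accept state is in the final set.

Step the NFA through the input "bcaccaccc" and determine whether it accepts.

start: ε-closure({0}) = {0,2,4}
'b' @ 1: {1,3,5,6}
'c' @ 2: {7}  (accept∈set)
'a' @ 3: {}  — dead — no transitions
rest 'ccaccc' ignored (set empty)
end set {} — state 7 not in

Answer: REJECT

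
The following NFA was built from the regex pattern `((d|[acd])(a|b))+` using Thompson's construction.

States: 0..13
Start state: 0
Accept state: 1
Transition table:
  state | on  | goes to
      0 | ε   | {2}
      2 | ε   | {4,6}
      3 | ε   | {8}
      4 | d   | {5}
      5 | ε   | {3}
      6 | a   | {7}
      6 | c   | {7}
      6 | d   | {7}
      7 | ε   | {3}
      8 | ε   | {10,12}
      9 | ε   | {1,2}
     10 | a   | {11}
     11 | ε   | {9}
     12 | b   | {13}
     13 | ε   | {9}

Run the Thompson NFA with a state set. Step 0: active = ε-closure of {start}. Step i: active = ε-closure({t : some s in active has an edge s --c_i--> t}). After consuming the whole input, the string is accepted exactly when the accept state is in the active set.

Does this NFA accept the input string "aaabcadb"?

initial (ε-close {0}): {0,2,4,6}
'a' @ 1: {3,7,8,10,12}
'a' @ 2: {1,2,4,6,9,11}  [accepting]
'a' @ 3: {3,7,8,10,12}
'b' @ 4: {1,2,4,6,9,13}  [accepting]
'c' @ 5: {3,7,8,10,12}
'a' @ 6: {1,2,4,6,9,11}  [accepting]
'd' @ 7: {3,5,7,8,10,12}
'b' @ 8: {1,2,4,6,9,13}  [accepting]
final: {1,2,4,6,9,13}; accept 1 in set

Answer: ACCEPT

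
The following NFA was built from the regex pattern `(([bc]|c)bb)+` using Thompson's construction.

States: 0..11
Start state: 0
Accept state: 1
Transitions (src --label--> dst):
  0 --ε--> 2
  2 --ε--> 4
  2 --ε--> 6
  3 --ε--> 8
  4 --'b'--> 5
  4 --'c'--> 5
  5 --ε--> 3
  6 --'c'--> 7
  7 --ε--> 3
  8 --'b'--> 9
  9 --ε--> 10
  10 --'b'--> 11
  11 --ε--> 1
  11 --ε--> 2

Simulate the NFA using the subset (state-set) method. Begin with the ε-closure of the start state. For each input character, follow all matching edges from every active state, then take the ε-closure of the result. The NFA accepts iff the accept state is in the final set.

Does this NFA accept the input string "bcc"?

Answer: REJECT

Trace:
start: ε-closure({0}) = {0,2,4,6}
'b' @ 1: {3,5,8}
'c' @ 2: {}  — no active states
rest 'c' ignored (set empty)
after full input: {}  (accept=1 not in)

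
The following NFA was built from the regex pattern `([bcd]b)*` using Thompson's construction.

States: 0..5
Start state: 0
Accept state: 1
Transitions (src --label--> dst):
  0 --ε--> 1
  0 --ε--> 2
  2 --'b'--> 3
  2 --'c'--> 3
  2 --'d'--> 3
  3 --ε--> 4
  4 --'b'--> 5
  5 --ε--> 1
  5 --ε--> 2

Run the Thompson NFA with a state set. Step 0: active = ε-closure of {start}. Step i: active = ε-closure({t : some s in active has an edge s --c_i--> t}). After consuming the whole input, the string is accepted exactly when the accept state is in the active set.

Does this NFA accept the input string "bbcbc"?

initial (ε-close {0}): {0,1,2}
'b' @ 1: {3,4}
'b' @ 2: {1,2,5}  ✓accept
'c' @ 3: {3,4}
'b' @ 4: {1,2,5}  ✓accept
'c' @ 5: {3,4}
final: {3,4}; accept 1 not in set

Answer: REJECT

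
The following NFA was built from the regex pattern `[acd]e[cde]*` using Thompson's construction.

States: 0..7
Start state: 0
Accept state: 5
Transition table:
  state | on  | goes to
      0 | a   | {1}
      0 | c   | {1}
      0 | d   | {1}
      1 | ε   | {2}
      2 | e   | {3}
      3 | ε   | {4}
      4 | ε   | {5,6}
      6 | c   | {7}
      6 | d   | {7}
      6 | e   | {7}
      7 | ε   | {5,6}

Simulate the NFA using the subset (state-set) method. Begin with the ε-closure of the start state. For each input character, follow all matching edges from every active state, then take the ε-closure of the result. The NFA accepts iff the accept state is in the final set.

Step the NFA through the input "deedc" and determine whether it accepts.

Answer: ACCEPT

Trace:
initial (ε-close {0}): {0}
'd' @ 1: {1,2}
'e' @ 2: {3,4,5,6}  (accept∈set)
'e' @ 3: {5,6,7}  (accept∈set)
'd' @ 4: {5,6,7}  (accept∈set)
'c' @ 5: {5,6,7}  (accept∈set)
end set {5,6,7} — state 5 in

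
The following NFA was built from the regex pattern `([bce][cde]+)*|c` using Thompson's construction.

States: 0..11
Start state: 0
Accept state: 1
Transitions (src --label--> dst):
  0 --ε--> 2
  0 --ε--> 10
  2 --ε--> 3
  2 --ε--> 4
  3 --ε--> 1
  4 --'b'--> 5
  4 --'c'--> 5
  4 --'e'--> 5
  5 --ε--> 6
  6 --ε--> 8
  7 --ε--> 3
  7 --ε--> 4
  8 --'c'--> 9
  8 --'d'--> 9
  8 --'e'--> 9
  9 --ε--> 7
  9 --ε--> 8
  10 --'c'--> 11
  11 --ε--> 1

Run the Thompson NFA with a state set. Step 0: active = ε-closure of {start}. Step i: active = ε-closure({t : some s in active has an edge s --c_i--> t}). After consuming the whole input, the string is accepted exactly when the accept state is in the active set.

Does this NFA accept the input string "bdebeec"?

start: ε-closure({0}) = {0,1,2,3,4,10}
'b' @ 1: {5,6,8}
'd' @ 2: {1,3,4,7,8,9}  ✓accept
'e' @ 3: {1,3,4,5,6,7,8,9}  ✓accept
'b' @ 4: {5,6,8}
'e' @ 5: {1,3,4,7,8,9}  ✓accept
'e' @ 6: {1,3,4,5,6,7,8,9}  ✓accept
'c' @ 7: {1,3,4,5,6,7,8,9}  ✓accept
after full input: {1,3,4,5,6,7,8,9}  (accept=1 in)

Answer: ACCEPT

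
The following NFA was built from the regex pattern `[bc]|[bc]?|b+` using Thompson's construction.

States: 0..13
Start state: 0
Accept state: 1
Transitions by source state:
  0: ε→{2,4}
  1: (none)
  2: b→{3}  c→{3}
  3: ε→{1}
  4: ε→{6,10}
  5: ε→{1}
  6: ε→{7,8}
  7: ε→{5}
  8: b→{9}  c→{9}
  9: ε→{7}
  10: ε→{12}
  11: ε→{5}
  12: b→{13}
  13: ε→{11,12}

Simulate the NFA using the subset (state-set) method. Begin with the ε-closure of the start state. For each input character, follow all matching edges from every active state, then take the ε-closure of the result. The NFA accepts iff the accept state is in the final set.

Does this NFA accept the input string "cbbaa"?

S₀ = ε-closure({0}) = {0,1,2,4,5,6,7,8,10,12}
'c' @ 1: {1,3,5,7,9}  (accept∈set)
'b' @ 2: {}  — dead — no transitions
rest 'baa' ignored (set empty)
after full input: {}  (accept=1 not in)

Answer: REJECT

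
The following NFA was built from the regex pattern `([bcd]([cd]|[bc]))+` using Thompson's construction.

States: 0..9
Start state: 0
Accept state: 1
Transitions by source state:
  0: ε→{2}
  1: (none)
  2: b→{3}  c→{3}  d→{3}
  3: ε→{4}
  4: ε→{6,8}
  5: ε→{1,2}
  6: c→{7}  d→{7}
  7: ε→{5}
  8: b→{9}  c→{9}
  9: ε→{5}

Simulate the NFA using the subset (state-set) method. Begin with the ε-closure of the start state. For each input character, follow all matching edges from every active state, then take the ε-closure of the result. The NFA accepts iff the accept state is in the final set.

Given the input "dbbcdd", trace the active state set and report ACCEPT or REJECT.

Answer: ACCEPT

Steps:
S₀ = ε-closure({0}) = {0,2}
'd' @ 1: {3,4,6,8}
'b' @ 2: {1,2,5,9}  (accept∈set)
'b' @ 3: {3,4,6,8}
'c' @ 4: {1,2,5,7,9}  (accept∈set)
'd' @ 5: {3,4,6,8}
'd' @ 6: {1,2,5,7}  (accept∈set)
end set {1,2,5,7} — state 1 in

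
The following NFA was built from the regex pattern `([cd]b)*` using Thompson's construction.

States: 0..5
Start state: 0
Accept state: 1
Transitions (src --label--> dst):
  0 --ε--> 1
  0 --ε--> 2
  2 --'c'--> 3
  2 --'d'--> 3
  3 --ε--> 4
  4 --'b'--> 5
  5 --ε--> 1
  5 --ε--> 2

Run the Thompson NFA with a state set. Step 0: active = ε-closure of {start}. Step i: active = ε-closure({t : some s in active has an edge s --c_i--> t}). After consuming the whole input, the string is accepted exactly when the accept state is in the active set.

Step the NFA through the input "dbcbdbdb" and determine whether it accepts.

Answer: ACCEPT

Derivation:
S₀ = ε-closure({0}) = {0,1,2}
'd' @ 1: {3,4}
'b' @ 2: {1,2,5}  [accepting]
'c' @ 3: {3,4}
'b' @ 4: {1,2,5}  [accepting]
'd' @ 5: {3,4}
'b' @ 6: {1,2,5}  [accepting]
'd' @ 7: {3,4}
'b' @ 8: {1,2,5}  [accepting]
after full input: {1,2,5}  (accept=1 in)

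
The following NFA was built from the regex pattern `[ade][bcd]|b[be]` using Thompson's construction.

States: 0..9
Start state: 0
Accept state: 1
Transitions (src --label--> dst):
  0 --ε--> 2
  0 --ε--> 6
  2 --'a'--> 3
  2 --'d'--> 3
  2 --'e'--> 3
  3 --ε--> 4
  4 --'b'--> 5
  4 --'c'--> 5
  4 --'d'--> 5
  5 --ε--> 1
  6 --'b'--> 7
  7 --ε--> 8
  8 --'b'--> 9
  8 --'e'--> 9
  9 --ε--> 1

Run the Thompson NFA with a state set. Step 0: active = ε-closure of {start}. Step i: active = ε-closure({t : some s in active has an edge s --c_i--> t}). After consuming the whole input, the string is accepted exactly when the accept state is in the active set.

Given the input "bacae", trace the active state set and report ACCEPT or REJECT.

Answer: REJECT

Trace:
S₀ = ε-closure({0}) = {0,2,6}
'b' @ 1: {7,8}
'a' @ 2: {}  — dead — no transitions
rest 'cae' ignored (set empty)
end set {} — state 1 not in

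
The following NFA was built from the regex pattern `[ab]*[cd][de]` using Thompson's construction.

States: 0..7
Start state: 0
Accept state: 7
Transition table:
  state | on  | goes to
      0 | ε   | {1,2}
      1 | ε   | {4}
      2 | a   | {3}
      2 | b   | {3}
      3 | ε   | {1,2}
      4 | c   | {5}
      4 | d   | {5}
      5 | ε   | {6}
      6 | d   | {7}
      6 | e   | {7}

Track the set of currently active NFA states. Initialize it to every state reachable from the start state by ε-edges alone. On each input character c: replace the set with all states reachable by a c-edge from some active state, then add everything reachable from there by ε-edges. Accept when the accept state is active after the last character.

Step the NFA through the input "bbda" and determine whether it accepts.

S₀ = ε-closure({0}) = {0,1,2,4}
'b' @ 1: {1,2,3,4}
'b' @ 2: {1,2,3,4}
'd' @ 3: {5,6}
'a' @ 4: {}  — state set empty
final: {}; accept 7 not in set

Answer: REJECT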